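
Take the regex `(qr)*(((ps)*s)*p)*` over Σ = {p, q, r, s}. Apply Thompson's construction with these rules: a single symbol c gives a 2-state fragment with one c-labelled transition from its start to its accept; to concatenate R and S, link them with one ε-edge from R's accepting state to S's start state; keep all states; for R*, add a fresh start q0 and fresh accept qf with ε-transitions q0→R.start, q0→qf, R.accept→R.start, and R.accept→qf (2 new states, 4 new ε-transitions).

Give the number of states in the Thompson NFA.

20

By structural recursion:
Each of the 6 symbol leaves contributes a 2-state fragment.
  qr = 4 states
  (qr)* = 6 states
  ps = 4 states
  (ps)* = 6 states
  (ps)*s = 8 states
  ((ps)*s)* = 10 states
  ((ps)*s)*p = 12 states
  (((ps)*s)*p)* = 14 states
  (qr)*(((ps)*s)*p)* = 20 states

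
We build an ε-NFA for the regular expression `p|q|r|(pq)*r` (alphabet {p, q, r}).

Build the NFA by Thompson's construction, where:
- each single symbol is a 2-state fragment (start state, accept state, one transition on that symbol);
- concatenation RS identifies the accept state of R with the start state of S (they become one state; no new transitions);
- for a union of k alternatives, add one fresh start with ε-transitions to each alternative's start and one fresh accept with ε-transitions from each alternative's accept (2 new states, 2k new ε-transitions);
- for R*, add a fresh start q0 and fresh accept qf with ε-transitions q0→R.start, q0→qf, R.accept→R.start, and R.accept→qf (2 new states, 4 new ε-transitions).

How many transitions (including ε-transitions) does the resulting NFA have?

Building bottom-up:
Each of the 6 symbol leaves contributes 1 transition (1 symbol, 0 ε).
  pq — 2 transitions (2 symbol, 0 ε)
  (pq)* — 6 transitions (2 symbol, 4 ε)
  (pq)*r — 7 transitions (3 symbol, 4 ε)
  p|q|r|(pq)*r — 18 transitions (6 symbol, 12 ε)

18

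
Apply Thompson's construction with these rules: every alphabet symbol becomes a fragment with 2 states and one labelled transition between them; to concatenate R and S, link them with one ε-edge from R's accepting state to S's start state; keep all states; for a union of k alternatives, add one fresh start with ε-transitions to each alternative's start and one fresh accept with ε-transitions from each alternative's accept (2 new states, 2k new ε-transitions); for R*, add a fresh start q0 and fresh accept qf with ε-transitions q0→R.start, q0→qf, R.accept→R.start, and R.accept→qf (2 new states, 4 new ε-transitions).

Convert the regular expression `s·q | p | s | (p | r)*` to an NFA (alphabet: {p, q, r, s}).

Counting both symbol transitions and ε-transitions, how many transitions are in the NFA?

Per subexpression:
Each of the 6 symbol leaves contributes 1 transition (1 symbol, 0 ε).
  s·q → 3 transitions (2 symbol, 1 ε)
  p | r → 6 transitions (2 symbol, 4 ε)
  (p | r)* → 10 transitions (2 symbol, 8 ε)
  s·q | p | s | (p | r)* → 23 transitions (6 symbol, 17 ε)

23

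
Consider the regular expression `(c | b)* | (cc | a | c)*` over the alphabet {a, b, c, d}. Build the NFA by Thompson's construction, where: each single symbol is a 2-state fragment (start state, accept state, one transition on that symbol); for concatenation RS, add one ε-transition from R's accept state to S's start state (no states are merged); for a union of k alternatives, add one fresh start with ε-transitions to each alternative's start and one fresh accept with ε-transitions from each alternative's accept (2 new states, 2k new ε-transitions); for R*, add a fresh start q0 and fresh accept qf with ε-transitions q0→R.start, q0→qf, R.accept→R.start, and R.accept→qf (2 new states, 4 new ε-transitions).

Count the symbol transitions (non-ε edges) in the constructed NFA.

By structural recursion:
Each of the 6 symbol leaves contributes exactly 1 symbol transition.
  c | b = 2 symbol transitions
  (c | b)* = 2 symbol transitions
  cc = 2 symbol transitions
  cc | a | c = 4 symbol transitions
  (cc | a | c)* = 4 symbol transitions
  (c | b)* | (cc | a | c)* = 6 symbol transitions

6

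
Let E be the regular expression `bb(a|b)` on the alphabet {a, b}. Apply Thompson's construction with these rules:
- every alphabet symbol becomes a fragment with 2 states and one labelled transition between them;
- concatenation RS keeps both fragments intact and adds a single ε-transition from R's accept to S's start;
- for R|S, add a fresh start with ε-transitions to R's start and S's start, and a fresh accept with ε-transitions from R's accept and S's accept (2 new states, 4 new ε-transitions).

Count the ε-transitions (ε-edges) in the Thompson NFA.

6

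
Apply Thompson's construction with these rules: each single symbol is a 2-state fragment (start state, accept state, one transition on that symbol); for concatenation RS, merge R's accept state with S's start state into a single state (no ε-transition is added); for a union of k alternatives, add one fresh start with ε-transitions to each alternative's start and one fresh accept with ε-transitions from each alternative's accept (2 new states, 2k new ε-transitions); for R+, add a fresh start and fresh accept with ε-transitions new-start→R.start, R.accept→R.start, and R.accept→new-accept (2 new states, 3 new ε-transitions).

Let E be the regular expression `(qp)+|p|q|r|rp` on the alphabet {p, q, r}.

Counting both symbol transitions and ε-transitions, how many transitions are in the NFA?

By structural recursion:
Each of the 7 symbol leaves contributes 1 transition (1 symbol, 0 ε).
  qp : 2 transitions (2 symbol, 0 ε)
  (qp)+ : 5 transitions (2 symbol, 3 ε)
  rp : 2 transitions (2 symbol, 0 ε)
  (qp)+|p|q|r|rp : 20 transitions (7 symbol, 13 ε)

20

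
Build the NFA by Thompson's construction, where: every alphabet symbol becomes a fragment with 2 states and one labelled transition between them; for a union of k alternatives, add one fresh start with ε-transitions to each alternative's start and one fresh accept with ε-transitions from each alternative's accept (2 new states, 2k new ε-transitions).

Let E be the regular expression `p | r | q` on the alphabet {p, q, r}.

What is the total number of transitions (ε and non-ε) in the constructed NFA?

9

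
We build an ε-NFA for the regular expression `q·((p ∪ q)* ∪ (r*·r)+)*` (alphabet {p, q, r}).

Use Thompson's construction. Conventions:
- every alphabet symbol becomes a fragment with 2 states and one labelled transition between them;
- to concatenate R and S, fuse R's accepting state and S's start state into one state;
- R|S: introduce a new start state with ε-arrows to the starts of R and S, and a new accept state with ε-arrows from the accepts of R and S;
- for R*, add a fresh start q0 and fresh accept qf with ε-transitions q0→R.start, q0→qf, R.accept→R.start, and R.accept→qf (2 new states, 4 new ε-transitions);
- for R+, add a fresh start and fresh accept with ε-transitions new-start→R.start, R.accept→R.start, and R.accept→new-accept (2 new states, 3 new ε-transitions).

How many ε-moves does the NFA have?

23

Per subexpression:
Each of the 5 symbol leaves contributes 0 ε-transitions.
  p ∪ q → 4 ε-transitions
  (p ∪ q)* → 8 ε-transitions
  r* → 4 ε-transitions
  r*·r → 4 ε-transitions
  (r*·r)+ → 7 ε-transitions
  (p ∪ q)* ∪ (r*·r)+ → 19 ε-transitions
  ((p ∪ q)* ∪ (r*·r)+)* → 23 ε-transitions
  q·((p ∪ q)* ∪ (r*·r)+)* → 23 ε-transitions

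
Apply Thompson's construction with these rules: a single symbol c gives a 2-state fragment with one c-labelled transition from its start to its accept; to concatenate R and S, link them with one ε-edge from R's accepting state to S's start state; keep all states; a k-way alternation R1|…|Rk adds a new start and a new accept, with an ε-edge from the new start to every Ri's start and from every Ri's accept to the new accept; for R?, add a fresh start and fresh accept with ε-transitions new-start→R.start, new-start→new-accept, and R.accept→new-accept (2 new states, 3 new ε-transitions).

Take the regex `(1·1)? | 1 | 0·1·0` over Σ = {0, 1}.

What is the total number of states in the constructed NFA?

By structural recursion:
Each of the 6 symbol leaves contributes a 2-state fragment.
  1·1 — 4 states
  (1·1)? — 6 states
  0·1·0 — 6 states
  (1·1)? | 1 | 0·1·0 — 16 states

16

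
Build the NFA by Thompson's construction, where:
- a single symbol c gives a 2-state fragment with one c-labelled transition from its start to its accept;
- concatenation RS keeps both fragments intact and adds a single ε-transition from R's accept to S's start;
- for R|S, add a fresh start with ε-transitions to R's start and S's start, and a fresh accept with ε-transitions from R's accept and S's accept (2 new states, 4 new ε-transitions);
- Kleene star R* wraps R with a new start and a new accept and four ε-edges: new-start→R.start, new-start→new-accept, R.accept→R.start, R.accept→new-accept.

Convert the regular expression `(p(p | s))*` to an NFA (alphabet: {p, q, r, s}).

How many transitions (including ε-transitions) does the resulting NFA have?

Recursing over subexpressions:
Each of the 3 symbol leaves contributes 1 transition (1 symbol, 0 ε).
  p | s — 6 transitions (2 symbol, 4 ε)
  p(p | s) — 8 transitions (3 symbol, 5 ε)
  (p(p | s))* — 12 transitions (3 symbol, 9 ε)

12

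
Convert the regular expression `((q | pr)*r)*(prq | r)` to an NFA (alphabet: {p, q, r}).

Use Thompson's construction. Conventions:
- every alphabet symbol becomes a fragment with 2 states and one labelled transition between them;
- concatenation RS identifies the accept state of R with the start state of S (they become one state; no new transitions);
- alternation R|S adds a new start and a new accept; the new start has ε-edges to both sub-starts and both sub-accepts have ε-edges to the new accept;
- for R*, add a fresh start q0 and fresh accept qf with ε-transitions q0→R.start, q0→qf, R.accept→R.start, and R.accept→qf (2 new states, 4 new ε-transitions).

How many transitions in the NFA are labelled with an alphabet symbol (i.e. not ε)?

8

Bottom-up over the parse tree:
Each of the 8 symbol leaves contributes exactly 1 symbol transition.
  pr : 2 symbol transitions
  q | pr : 3 symbol transitions
  (q | pr)* : 3 symbol transitions
  (q | pr)*r : 4 symbol transitions
  ((q | pr)*r)* : 4 symbol transitions
  prq : 3 symbol transitions
  prq | r : 4 symbol transitions
  ((q | pr)*r)*(prq | r) : 8 symbol transitions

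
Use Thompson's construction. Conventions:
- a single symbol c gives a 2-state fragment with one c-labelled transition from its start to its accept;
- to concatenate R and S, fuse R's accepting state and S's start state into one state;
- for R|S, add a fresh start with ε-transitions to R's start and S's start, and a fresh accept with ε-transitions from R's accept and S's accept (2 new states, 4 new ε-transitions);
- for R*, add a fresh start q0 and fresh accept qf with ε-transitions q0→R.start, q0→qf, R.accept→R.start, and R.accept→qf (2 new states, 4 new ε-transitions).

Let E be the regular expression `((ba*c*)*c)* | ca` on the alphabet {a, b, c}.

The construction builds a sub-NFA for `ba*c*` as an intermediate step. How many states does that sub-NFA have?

8

Fragment for `ba*c*`:
Each of the 3 symbol leaves contributes a 2-state fragment.
  a* : 4 states
  c* : 4 states
  ba*c* : 8 states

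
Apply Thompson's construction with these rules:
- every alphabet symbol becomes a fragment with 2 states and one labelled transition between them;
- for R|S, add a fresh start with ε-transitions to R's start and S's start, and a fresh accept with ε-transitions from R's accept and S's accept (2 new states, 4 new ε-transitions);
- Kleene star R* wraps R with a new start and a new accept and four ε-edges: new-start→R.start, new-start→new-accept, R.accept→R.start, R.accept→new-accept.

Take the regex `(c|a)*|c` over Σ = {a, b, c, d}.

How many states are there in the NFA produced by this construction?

12

Building bottom-up:
Each of the 3 symbol leaves contributes a 2-state fragment.
  c|a = 6 states
  (c|a)* = 8 states
  (c|a)*|c = 12 states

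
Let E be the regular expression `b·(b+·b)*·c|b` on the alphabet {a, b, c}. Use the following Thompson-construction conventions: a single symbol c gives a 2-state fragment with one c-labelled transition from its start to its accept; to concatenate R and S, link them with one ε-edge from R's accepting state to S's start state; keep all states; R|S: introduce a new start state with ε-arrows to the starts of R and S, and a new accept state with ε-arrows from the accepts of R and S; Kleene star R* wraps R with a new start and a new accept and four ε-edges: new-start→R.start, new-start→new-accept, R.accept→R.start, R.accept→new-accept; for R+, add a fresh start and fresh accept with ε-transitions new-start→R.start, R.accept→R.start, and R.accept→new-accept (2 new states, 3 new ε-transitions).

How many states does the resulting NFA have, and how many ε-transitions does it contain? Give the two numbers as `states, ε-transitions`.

16, 14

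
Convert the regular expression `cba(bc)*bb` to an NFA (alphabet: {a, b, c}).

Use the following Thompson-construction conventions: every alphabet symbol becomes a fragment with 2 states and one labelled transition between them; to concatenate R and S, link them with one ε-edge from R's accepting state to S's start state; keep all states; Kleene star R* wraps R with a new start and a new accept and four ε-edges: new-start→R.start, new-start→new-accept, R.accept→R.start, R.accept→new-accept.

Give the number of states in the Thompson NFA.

Bottom-up over the parse tree:
Each of the 7 symbol leaves contributes a 2-state fragment.
  bc — 4 states
  (bc)* — 6 states
  cba(bc)*bb — 16 states

16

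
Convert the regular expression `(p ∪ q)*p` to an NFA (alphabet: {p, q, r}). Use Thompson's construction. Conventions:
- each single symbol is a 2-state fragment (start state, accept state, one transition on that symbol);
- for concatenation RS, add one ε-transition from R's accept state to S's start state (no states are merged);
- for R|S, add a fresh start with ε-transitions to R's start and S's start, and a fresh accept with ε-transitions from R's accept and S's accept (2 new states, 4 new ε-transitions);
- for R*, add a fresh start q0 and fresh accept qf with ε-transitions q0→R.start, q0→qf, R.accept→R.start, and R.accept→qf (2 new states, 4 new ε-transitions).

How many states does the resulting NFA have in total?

Recursing over subexpressions:
Each of the 3 symbol leaves contributes a 2-state fragment.
  p ∪ q : 6 states
  (p ∪ q)* : 8 states
  (p ∪ q)*p : 10 states

10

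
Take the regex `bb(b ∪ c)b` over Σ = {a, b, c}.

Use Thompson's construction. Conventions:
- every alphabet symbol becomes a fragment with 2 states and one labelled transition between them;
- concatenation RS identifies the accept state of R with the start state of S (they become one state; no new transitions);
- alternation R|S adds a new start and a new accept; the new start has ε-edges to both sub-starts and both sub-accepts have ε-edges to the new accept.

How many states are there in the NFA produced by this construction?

9

Bottom-up over the parse tree:
Each of the 5 symbol leaves contributes a 2-state fragment.
  b ∪ c = 6 states
  bb(b ∪ c)b = 9 states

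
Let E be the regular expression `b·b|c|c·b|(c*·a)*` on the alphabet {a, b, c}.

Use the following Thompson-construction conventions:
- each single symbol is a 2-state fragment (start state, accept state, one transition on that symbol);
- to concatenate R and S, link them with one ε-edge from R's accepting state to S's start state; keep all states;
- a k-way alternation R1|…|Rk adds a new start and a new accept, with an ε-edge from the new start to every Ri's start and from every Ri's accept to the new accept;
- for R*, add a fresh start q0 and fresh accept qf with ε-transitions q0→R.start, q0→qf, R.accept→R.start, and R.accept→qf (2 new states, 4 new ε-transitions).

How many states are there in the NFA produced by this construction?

Recursing over subexpressions:
Each of the 7 symbol leaves contributes a 2-state fragment.
  b·b → 4 states
  c·b → 4 states
  c* → 4 states
  c*·a → 6 states
  (c*·a)* → 8 states
  b·b|c|c·b|(c*·a)* → 20 states

20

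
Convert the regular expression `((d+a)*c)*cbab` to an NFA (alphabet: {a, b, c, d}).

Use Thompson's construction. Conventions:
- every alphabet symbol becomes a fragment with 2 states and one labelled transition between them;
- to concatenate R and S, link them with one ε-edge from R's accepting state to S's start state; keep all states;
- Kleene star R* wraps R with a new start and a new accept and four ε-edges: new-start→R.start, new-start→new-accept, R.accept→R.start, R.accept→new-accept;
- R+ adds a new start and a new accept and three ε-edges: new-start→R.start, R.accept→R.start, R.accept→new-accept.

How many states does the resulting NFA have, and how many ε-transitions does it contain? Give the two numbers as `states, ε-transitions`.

20, 17

Bottom-up over the parse tree:
Each of the 7 symbol leaves contributes 2 states and 0 ε-transitions.
  d+ : 4 states, 3 ε-transitions
  d+a : 6 states, 4 ε-transitions
  (d+a)* : 8 states, 8 ε-transitions
  (d+a)*c : 10 states, 9 ε-transitions
  ((d+a)*c)* : 12 states, 13 ε-transitions
  ((d+a)*c)*cbab : 20 states, 17 ε-transitions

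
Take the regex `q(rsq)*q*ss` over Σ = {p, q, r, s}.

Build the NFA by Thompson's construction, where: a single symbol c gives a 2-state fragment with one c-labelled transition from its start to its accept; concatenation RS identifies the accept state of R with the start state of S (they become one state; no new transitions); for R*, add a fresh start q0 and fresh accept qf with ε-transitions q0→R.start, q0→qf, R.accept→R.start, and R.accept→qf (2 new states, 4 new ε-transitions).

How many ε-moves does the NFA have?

8

Building bottom-up:
Each of the 7 symbol leaves contributes 0 ε-transitions.
  rsq : 0 ε-transitions
  (rsq)* : 4 ε-transitions
  q* : 4 ε-transitions
  q(rsq)*q*ss : 8 ε-transitions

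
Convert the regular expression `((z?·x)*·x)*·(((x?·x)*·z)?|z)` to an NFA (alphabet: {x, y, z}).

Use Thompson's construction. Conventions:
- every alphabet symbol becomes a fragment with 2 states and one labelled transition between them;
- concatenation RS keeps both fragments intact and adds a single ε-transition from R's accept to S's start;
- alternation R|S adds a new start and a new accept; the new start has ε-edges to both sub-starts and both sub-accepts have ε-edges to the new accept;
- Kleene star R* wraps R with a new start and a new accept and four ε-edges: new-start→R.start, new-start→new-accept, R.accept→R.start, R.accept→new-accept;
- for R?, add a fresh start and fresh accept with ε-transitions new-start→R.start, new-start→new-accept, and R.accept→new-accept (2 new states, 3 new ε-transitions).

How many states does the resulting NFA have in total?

28

Recursing over subexpressions:
Each of the 7 symbol leaves contributes a 2-state fragment.
  z? — 4 states
  z?·x — 6 states
  (z?·x)* — 8 states
  (z?·x)*·x — 10 states
  ((z?·x)*·x)* — 12 states
  x? — 4 states
  x?·x — 6 states
  (x?·x)* — 8 states
  (x?·x)*·z — 10 states
  ((x?·x)*·z)? — 12 states
  ((x?·x)*·z)?|z — 16 states
  ((z?·x)*·x)*·(((x?·x)*·z)?|z) — 28 states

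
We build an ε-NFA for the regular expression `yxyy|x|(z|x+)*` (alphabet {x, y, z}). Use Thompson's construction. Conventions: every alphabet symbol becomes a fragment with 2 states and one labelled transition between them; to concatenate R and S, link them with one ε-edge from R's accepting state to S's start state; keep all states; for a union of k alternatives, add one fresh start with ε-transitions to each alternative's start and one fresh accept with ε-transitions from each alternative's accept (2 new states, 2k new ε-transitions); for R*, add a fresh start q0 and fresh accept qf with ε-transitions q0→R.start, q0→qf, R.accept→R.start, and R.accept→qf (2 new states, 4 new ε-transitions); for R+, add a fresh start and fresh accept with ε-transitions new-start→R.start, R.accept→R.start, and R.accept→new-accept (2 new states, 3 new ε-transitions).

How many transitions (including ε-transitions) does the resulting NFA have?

Per subexpression:
Each of the 7 symbol leaves contributes 1 transition (1 symbol, 0 ε).
  yxyy = 7 transitions (4 symbol, 3 ε)
  x+ = 4 transitions (1 symbol, 3 ε)
  z|x+ = 9 transitions (2 symbol, 7 ε)
  (z|x+)* = 13 transitions (2 symbol, 11 ε)
  yxyy|x|(z|x+)* = 27 transitions (7 symbol, 20 ε)

27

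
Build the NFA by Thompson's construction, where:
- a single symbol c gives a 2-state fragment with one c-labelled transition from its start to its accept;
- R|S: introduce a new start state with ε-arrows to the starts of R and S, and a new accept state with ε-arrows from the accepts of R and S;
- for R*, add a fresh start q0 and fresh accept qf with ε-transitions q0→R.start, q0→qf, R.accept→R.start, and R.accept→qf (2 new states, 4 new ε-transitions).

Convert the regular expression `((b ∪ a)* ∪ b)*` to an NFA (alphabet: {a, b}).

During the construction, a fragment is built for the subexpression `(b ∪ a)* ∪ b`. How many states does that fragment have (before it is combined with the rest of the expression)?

Fragment for `(b ∪ a)* ∪ b`:
Each of the 3 symbol leaves contributes a 2-state fragment.
  b ∪ a = 6 states
  (b ∪ a)* = 8 states
  (b ∪ a)* ∪ b = 12 states

12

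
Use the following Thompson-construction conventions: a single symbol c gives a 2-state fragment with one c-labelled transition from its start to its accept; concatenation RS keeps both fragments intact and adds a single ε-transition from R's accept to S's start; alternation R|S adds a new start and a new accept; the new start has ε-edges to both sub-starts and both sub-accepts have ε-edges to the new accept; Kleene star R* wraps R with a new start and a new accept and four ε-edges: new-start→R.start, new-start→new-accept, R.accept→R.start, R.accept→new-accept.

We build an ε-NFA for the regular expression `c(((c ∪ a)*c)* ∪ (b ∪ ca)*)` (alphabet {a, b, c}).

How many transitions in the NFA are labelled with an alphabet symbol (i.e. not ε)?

7

Building bottom-up:
Each of the 7 symbol leaves contributes exactly 1 symbol transition.
  c ∪ a → 2 symbol transitions
  (c ∪ a)* → 2 symbol transitions
  (c ∪ a)*c → 3 symbol transitions
  ((c ∪ a)*c)* → 3 symbol transitions
  ca → 2 symbol transitions
  b ∪ ca → 3 symbol transitions
  (b ∪ ca)* → 3 symbol transitions
  ((c ∪ a)*c)* ∪ (b ∪ ca)* → 6 symbol transitions
  c(((c ∪ a)*c)* ∪ (b ∪ ca)*) → 7 symbol transitions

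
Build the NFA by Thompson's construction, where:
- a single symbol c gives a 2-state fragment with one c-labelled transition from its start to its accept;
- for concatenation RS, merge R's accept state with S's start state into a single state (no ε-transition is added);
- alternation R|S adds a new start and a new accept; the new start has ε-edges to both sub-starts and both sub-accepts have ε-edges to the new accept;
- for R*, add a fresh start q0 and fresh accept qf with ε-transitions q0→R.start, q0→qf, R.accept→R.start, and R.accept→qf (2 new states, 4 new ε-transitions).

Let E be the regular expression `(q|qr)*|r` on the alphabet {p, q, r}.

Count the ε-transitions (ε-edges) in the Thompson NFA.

12

Per subexpression:
Each of the 4 symbol leaves contributes 0 ε-transitions.
  qr : 0 ε-transitions
  q|qr : 4 ε-transitions
  (q|qr)* : 8 ε-transitions
  (q|qr)*|r : 12 ε-transitions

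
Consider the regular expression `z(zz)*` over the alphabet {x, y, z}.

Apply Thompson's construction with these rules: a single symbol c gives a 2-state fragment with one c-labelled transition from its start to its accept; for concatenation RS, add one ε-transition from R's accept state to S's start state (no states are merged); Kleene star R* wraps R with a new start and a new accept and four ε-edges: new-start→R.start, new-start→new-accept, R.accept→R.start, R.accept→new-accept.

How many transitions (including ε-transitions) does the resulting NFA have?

Bottom-up over the parse tree:
Each of the 3 symbol leaves contributes 1 transition (1 symbol, 0 ε).
  zz = 3 transitions (2 symbol, 1 ε)
  (zz)* = 7 transitions (2 symbol, 5 ε)
  z(zz)* = 9 transitions (3 symbol, 6 ε)

9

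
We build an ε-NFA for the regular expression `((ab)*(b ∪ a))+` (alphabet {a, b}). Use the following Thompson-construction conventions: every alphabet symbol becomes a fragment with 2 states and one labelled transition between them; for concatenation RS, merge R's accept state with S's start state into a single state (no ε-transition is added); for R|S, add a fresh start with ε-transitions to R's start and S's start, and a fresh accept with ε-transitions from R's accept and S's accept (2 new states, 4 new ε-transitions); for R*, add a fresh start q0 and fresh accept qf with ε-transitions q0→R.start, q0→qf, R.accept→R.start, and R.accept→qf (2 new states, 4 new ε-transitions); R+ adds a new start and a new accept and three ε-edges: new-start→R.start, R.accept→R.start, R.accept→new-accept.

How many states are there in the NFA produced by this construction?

Per subexpression:
Each of the 4 symbol leaves contributes a 2-state fragment.
  ab : 3 states
  (ab)* : 5 states
  b ∪ a : 6 states
  (ab)*(b ∪ a) : 10 states
  ((ab)*(b ∪ a))+ : 12 states

12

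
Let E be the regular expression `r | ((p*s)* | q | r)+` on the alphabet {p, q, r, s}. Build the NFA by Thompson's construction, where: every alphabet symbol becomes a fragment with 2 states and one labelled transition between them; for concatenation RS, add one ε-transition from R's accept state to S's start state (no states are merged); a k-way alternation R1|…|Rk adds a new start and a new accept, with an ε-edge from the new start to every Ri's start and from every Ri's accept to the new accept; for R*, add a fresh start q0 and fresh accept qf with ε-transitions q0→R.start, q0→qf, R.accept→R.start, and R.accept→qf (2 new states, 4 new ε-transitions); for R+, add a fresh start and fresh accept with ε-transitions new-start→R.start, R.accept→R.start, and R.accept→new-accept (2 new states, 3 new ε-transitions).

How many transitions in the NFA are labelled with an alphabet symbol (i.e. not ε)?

Bottom-up over the parse tree:
Each of the 5 symbol leaves contributes exactly 1 symbol transition.
  p* : 1 symbol transition
  p*s : 2 symbol transitions
  (p*s)* : 2 symbol transitions
  (p*s)* | q | r : 4 symbol transitions
  ((p*s)* | q | r)+ : 4 symbol transitions
  r | ((p*s)* | q | r)+ : 5 symbol transitions

5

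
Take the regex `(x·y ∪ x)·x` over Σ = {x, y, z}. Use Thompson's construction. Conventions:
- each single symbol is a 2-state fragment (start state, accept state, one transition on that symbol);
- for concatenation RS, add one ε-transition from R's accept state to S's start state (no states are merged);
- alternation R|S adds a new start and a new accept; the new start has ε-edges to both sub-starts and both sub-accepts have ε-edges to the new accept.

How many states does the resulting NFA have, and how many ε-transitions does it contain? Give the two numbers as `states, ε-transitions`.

10, 6

Per subexpression:
Each of the 4 symbol leaves contributes 2 states and 0 ε-transitions.
  x·y → 4 states, 1 ε-transition
  x·y ∪ x → 8 states, 5 ε-transitions
  (x·y ∪ x)·x → 10 states, 6 ε-transitions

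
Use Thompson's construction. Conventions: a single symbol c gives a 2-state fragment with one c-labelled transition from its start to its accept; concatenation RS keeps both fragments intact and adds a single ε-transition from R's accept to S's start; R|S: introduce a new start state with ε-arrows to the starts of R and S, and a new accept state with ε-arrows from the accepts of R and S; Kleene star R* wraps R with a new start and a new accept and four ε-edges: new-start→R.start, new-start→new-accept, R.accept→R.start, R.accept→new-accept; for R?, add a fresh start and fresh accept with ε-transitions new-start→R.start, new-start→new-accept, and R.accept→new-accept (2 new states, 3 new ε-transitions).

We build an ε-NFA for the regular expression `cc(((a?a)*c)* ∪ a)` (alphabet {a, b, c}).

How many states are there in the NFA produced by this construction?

20

Per subexpression:
Each of the 6 symbol leaves contributes a 2-state fragment.
  a? → 4 states
  a?a → 6 states
  (a?a)* → 8 states
  (a?a)*c → 10 states
  ((a?a)*c)* → 12 states
  ((a?a)*c)* ∪ a → 16 states
  cc(((a?a)*c)* ∪ a) → 20 states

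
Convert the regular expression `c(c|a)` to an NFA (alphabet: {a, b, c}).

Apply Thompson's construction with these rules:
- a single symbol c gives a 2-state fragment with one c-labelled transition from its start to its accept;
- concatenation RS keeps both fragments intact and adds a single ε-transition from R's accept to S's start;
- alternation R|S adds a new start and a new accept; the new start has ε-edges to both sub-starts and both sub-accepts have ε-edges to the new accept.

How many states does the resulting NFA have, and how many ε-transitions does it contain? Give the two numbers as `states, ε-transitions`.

Building bottom-up:
Each of the 3 symbol leaves contributes 2 states and 0 ε-transitions.
  c|a = 6 states, 4 ε-transitions
  c(c|a) = 8 states, 5 ε-transitions

8, 5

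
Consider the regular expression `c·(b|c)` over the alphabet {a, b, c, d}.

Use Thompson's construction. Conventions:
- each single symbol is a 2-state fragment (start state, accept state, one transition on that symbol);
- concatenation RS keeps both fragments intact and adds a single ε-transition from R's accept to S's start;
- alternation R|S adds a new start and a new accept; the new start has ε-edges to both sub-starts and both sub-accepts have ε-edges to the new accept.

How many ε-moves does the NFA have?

5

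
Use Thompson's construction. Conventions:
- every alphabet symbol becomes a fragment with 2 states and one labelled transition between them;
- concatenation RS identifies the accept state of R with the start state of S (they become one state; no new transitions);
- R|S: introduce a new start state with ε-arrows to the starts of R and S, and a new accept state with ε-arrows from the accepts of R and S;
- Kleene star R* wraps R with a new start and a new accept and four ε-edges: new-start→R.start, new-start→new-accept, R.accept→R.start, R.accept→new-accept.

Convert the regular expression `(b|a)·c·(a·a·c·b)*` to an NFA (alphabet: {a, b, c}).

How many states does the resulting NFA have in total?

13

Per subexpression:
Each of the 7 symbol leaves contributes a 2-state fragment.
  b|a = 6 states
  a·a·c·b = 5 states
  (a·a·c·b)* = 7 states
  (b|a)·c·(a·a·c·b)* = 13 states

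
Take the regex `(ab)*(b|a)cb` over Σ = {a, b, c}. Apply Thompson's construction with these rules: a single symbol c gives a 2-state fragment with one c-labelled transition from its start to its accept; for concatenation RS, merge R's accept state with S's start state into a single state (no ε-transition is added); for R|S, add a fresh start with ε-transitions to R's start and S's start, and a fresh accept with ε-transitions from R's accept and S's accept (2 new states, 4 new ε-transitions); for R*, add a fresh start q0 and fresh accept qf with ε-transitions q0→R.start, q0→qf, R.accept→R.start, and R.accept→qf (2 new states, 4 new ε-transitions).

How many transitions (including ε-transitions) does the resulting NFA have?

Bottom-up over the parse tree:
Each of the 6 symbol leaves contributes 1 transition (1 symbol, 0 ε).
  ab — 2 transitions (2 symbol, 0 ε)
  (ab)* — 6 transitions (2 symbol, 4 ε)
  b|a — 6 transitions (2 symbol, 4 ε)
  (ab)*(b|a)cb — 14 transitions (6 symbol, 8 ε)

14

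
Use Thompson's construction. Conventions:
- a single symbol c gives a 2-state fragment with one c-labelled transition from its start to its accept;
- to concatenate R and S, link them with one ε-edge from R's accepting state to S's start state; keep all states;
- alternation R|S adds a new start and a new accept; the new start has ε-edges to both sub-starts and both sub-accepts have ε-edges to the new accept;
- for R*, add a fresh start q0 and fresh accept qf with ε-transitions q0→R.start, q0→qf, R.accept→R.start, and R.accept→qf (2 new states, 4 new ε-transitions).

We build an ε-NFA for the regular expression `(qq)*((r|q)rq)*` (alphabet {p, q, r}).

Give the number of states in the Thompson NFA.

Building bottom-up:
Each of the 6 symbol leaves contributes a 2-state fragment.
  qq → 4 states
  (qq)* → 6 states
  r|q → 6 states
  (r|q)rq → 10 states
  ((r|q)rq)* → 12 states
  (qq)*((r|q)rq)* → 18 states

18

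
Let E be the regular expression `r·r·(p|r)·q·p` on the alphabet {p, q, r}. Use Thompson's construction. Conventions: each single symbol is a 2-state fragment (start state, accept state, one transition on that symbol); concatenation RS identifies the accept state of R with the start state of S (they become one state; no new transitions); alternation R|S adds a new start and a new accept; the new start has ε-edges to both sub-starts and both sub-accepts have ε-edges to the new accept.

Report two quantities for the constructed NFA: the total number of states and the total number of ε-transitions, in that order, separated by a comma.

Building bottom-up:
Each of the 6 symbol leaves contributes 2 states and 0 ε-transitions.
  p|r : 6 states, 4 ε-transitions
  r·r·(p|r)·q·p : 10 states, 4 ε-transitions

10, 4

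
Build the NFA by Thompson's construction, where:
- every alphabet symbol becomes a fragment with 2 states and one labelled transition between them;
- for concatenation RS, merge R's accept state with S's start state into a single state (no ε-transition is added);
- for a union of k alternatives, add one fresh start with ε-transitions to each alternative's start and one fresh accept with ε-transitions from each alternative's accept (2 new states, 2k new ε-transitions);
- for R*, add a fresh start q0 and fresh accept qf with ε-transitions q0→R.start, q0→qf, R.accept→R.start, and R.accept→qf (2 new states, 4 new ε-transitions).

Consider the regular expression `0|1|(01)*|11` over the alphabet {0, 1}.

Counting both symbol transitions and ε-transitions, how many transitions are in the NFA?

Recursing over subexpressions:
Each of the 6 symbol leaves contributes 1 transition (1 symbol, 0 ε).
  01 — 2 transitions (2 symbol, 0 ε)
  (01)* — 6 transitions (2 symbol, 4 ε)
  11 — 2 transitions (2 symbol, 0 ε)
  0|1|(01)*|11 — 18 transitions (6 symbol, 12 ε)

18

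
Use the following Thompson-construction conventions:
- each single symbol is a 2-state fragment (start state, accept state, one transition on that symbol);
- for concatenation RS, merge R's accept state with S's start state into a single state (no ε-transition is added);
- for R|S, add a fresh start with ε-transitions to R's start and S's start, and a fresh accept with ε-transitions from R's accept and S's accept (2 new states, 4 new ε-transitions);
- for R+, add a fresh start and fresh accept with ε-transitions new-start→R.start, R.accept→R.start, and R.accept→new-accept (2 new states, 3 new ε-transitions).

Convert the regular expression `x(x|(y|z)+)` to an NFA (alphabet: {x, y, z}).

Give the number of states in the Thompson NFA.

13

Building bottom-up:
Each of the 4 symbol leaves contributes a 2-state fragment.
  y|z — 6 states
  (y|z)+ — 8 states
  x|(y|z)+ — 12 states
  x(x|(y|z)+) — 13 states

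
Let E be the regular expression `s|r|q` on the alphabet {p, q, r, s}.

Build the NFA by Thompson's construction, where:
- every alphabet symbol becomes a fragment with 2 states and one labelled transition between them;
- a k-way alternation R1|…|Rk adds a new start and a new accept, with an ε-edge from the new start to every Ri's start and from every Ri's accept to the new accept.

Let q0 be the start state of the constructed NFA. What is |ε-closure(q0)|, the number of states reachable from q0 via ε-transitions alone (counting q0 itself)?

Compute the ε-closure size of each fragment's start state recursively; a symbol fragment's start has no outgoing ε-edge, so its closure is just itself (size 1).
  s|r|q — new start ε-reaches every alternative's start; none of them accept ε, so the new accept is not reached: |ε-closure| = 1 + 1 + 1 + 1 = 4

4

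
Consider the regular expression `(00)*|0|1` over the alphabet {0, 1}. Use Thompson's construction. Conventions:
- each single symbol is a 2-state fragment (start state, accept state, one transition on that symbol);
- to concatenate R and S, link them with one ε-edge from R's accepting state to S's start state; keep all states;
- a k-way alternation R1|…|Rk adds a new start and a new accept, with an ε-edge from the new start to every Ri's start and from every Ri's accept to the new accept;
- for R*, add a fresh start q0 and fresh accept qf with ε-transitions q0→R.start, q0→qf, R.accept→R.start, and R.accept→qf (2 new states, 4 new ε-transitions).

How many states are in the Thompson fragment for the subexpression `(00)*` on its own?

6

Fragment for `(00)*`:
Each of the 2 symbol leaves contributes a 2-state fragment.
  00 : 4 states
  (00)* : 6 states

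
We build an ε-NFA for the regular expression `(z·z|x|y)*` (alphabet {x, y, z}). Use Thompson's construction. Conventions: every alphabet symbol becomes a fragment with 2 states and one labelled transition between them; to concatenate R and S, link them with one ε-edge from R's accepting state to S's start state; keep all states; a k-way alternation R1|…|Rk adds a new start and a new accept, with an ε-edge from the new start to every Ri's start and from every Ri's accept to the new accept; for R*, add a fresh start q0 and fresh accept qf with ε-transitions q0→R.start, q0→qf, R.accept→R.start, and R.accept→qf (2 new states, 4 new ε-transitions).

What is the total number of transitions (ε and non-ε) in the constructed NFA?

15

Building bottom-up:
Each of the 4 symbol leaves contributes 1 transition (1 symbol, 0 ε).
  z·z : 3 transitions (2 symbol, 1 ε)
  z·z|x|y : 11 transitions (4 symbol, 7 ε)
  (z·z|x|y)* : 15 transitions (4 symbol, 11 ε)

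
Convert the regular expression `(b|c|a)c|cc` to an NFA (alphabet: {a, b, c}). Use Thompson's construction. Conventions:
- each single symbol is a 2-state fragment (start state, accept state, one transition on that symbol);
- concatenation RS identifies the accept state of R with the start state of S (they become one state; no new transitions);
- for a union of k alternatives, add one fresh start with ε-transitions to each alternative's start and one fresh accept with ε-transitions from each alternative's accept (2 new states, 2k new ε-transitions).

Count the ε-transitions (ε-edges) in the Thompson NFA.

10

Per subexpression:
Each of the 6 symbol leaves contributes 0 ε-transitions.
  b|c|a : 6 ε-transitions
  (b|c|a)c : 6 ε-transitions
  cc : 0 ε-transitions
  (b|c|a)c|cc : 10 ε-transitions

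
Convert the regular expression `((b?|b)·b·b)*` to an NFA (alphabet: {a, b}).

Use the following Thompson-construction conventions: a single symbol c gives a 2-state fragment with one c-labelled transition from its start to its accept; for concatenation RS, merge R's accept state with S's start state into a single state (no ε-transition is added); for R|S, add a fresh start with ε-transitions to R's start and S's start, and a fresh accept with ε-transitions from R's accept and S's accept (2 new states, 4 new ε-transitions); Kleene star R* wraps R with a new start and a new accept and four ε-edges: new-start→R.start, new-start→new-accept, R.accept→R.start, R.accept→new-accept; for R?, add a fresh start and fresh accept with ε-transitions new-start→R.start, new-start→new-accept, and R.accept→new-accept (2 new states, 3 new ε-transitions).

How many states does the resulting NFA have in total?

Per subexpression:
Each of the 4 symbol leaves contributes a 2-state fragment.
  b? = 4 states
  b?|b = 8 states
  (b?|b)·b·b = 10 states
  ((b?|b)·b·b)* = 12 states

12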